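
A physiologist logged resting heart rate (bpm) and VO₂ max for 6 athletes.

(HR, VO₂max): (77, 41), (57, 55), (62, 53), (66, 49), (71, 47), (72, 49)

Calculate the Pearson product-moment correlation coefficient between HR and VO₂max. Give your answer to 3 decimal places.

-0.941

n = 6, Σx = 405, Σy = 294, Σx² = 27603, Σy² = 14526, Σxy = 19677
nΣxy − ΣxΣy = 118062 − 119070 = -1008
nΣx² − (Σx)² = 165618 − 164025 = 1593; nΣy² − (Σy)² = 87156 − 86436 = 720
r = -1008 / √(1593 × 720) = -1008 / 1070.9622 ≈ -0.941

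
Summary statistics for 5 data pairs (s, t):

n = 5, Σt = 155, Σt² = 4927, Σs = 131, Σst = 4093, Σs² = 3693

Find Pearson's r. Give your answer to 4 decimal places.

r = (nΣst − ΣsΣt) / √[(nΣs² − (Σs)²)(nΣt² − (Σt)²)]
Numerator: 5×4093 − 131×155 = 160
Denominator: √[(18465 − 17161)(24635 − 24025)] = √[1304 × 610] = 891.8744
r = 160 / 891.8744 ≈ 0.1794

0.1794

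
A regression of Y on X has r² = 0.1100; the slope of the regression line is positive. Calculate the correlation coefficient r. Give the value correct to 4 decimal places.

|r| = √0.1100 = 0.3317
The association is positive, so r = 0.3317.

0.3317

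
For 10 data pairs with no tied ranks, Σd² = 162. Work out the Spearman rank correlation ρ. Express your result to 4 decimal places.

0.0182

ρ = 1 − 6Σd² / [n(n²−1)] = 1 − 6×162 / (10×99)
  = 1 − 972/990 = 1 − 0.98182 ≈ 0.0182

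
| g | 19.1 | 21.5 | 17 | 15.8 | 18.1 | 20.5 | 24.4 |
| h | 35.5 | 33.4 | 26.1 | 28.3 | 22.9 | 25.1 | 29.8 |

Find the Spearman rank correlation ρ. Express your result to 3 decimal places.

Rank g: 4, 6, 2, 1, 3, 5, 7
Rank h: 7, 6, 3, 4, 1, 2, 5
d = rank(g) − rank(h): -3, 0, -1, -3, 2, 3, 2; Σd² = 36
ρ = 1 − 6Σd² / [n(n²−1)] = 1 − 6×36 / (7×48) = 1 − 216/336 ≈ 0.357

0.357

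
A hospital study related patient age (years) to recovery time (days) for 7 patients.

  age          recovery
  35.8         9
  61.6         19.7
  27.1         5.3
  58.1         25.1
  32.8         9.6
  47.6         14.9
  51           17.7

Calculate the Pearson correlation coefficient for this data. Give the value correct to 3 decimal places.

n = 7, Σx = 314, Σy = 101.3, Σx² = 15128.82, Σy² = 1754.65, Σxy = 5064.48
nΣxy − ΣxΣy = 35451.36 − 31808.2 = 3643.16
nΣx² − (Σx)² = 105901.74 − 98596 = 7305.74; nΣy² − (Σy)² = 12282.55 − 10261.69 = 2020.86
r = 3643.16 / √(7305.74 × 2020.86) = 3643.16 / 3842.3792 ≈ 0.948

0.948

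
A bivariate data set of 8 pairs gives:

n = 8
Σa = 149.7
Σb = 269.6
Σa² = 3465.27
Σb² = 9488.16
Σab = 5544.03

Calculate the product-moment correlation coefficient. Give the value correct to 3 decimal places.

0.965

r = (nΣab − ΣaΣb) / √[(nΣa² − (Σa)²)(nΣb² − (Σb)²)]
Numerator: 8×5544.03 − 149.7×269.6 = 3993.12
Denominator: √[(27722.16 − 22410.09)(75905.28 − 72684.16)] = √[5312.07 × 3221.12] = 4136.5221
r = 3993.12 / 4136.5221 ≈ 0.965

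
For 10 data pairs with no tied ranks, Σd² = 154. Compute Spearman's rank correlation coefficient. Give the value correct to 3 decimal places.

0.067

ρ = 1 − 6Σd² / [n(n²−1)] = 1 − 6×154 / (10×99)
  = 1 − 924/990 = 1 − 0.9333 ≈ 0.067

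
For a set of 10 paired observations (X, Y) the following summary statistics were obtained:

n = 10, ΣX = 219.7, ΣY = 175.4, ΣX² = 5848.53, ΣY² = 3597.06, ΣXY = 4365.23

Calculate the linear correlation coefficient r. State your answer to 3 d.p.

r = (nΣXY − ΣXΣY) / √[(nΣX² − (ΣX)²)(nΣY² − (ΣY)²)]
Numerator: 10×4365.23 − 219.7×175.4 = 5116.92
Denominator: √[(58485.3 − 48268.09)(35970.6 − 30765.16)] = √[10217.21 × 5205.44] = 7292.8097
r = 5116.92 / 7292.8097 ≈ 0.702

0.702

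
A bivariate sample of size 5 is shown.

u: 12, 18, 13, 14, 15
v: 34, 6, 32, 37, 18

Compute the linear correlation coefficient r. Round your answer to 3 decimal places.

-0.904

n = 5, Σu = 72, Σv = 127, Σu² = 1058, Σv² = 3909, Σuv = 1720
nΣuv − ΣuΣv = 8600 − 9144 = -544
nΣu² − (Σu)² = 5290 − 5184 = 106; nΣv² − (Σv)² = 19545 − 16129 = 3416
r = -544 / √(106 × 3416) = -544 / 601.7441 ≈ -0.904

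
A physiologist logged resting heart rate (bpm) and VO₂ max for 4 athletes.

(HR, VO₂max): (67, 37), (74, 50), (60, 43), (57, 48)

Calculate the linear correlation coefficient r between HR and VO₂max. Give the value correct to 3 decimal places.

n = 4, Σx = 258, Σy = 178, Σx² = 16814, Σy² = 8022, Σxy = 11495
nΣxy − ΣxΣy = 45980 − 45924 = 56
nΣx² − (Σx)² = 67256 − 66564 = 692; nΣy² − (Σy)² = 32088 − 31684 = 404
r = 56 / √(692 × 404) = 56 / 528.7419 ≈ 0.106

0.106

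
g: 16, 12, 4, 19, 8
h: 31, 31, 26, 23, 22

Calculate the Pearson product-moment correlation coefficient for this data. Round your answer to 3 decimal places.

0.152

n = 5, Σg = 59, Σh = 133, Σg² = 841, Σh² = 3611, Σgh = 1585
nΣgh − ΣgΣh = 7925 − 7847 = 78
nΣg² − (Σg)² = 4205 − 3481 = 724; nΣh² − (Σh)² = 18055 − 17689 = 366
r = 78 / √(724 × 366) = 78 / 514.7660 ≈ 0.152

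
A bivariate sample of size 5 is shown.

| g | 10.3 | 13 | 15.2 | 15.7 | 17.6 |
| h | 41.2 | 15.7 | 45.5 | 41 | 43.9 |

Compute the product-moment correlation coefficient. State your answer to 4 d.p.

0.3394

n = 5, Σg = 71.8, Σh = 187.3, Σg² = 1062.38, Σh² = 7622.39, Σgh = 2736.4
nΣgh − ΣgΣh = 13682 − 13448.14 = 233.86
nΣg² − (Σg)² = 5311.9 − 5155.24 = 156.66; nΣh² − (Σh)² = 38111.95 − 35081.29 = 3030.66
r = 233.86 / √(156.66 × 3030.66) = 233.86 / 689.0451 ≈ 0.3394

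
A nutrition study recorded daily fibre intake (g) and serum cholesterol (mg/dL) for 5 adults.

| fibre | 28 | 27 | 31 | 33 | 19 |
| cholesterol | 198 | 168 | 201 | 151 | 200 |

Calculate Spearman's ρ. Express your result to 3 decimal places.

-0.300

Rank fibre: 3, 2, 4, 5, 1
Rank cholesterol: 3, 2, 5, 1, 4
d = rank(fibre) − rank(cholesterol): 0, 0, -1, 4, -3; Σd² = 26
ρ = 1 − 6Σd² / [n(n²−1)] = 1 − 6×26 / (5×24) = 1 − 156/120 ≈ -0.300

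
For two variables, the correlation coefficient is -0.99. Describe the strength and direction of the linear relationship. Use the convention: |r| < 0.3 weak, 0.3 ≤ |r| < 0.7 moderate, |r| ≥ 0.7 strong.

r = -0.99 < 0 so the relationship is negative.
|r| = 0.99, which falls in the strong range.

strong negative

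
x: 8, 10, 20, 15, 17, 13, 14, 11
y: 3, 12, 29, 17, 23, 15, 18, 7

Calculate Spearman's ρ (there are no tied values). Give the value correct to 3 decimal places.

Rank x: 1, 2, 8, 6, 7, 4, 5, 3
Rank y: 1, 3, 8, 5, 7, 4, 6, 2
d = rank(x) − rank(y): 0, -1, 0, 1, 0, 0, -1, 1; Σd² = 4
ρ = 1 − 6Σd² / [n(n²−1)] = 1 − 6×4 / (8×63) = 1 − 24/504 ≈ 0.952

0.952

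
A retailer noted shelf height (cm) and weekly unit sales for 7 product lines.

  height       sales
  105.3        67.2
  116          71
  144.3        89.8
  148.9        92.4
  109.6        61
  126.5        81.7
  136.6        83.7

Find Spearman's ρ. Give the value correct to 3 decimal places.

0.964

Rank height: 1, 3, 6, 7, 2, 4, 5
Rank sales: 2, 3, 6, 7, 1, 4, 5
d = rank(height) − rank(sales): -1, 0, 0, 0, 1, 0, 0; Σd² = 2
ρ = 1 − 6Σd² / [n(n²−1)] = 1 − 6×2 / (7×48) = 1 − 12/336 ≈ 0.964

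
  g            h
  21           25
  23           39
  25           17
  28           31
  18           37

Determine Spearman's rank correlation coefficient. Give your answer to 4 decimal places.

-0.3000

Rank g: 2, 3, 4, 5, 1
Rank h: 2, 5, 1, 3, 4
d = rank(g) − rank(h): 0, -2, 3, 2, -3; Σd² = 26
ρ = 1 − 6Σd² / [n(n²−1)] = 1 − 6×26 / (5×24) = 1 − 156/120 ≈ -0.3000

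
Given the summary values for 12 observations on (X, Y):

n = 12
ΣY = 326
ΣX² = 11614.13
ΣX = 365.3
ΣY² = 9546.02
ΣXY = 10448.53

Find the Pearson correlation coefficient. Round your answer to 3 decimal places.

r = (nΣXY − ΣXΣY) / √[(nΣX² − (ΣX)²)(nΣY² − (ΣY)²)]
Numerator: 12×10448.53 − 365.3×326 = 6294.56
Denominator: √[(139369.56 − 133444.09)(114552.24 − 106276)] = √[5925.47 × 8276.24] = 7002.9002
r = 6294.56 / 7002.9002 ≈ 0.899

0.899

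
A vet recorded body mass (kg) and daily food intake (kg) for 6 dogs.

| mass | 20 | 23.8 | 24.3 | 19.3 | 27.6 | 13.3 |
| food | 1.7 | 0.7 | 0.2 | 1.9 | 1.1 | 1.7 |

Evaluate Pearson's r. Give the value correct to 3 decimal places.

-0.654

n = 6, Σx = 128.3, Σy = 7.3, Σx² = 2868.07, Σy² = 11.13, Σxy = 145.16
nΣxy − ΣxΣy = 870.96 − 936.59 = -65.63
nΣx² − (Σx)² = 17208.42 − 16460.89 = 747.53; nΣy² − (Σy)² = 66.78 − 53.29 = 13.49
r = -65.63 / √(747.53 × 13.49) = -65.63 / 100.4200 ≈ -0.654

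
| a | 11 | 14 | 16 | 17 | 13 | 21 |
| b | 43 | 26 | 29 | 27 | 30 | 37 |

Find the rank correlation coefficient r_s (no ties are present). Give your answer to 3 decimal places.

Rank a: 1, 3, 4, 5, 2, 6
Rank b: 6, 1, 3, 2, 4, 5
d = rank(a) − rank(b): -5, 2, 1, 3, -2, 1; Σd² = 44
ρ = 1 − 6Σd² / [n(n²−1)] = 1 − 6×44 / (6×35) = 1 − 264/210 ≈ -0.257

-0.257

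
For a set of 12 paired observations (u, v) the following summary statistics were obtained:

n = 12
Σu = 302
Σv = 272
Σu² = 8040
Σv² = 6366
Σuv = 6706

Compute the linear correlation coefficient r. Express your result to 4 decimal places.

-0.4691

r = (nΣuv − ΣuΣv) / √[(nΣu² − (Σu)²)(nΣv² − (Σv)²)]
Numerator: 12×6706 − 302×272 = -1672
Denominator: √[(96480 − 91204)(76392 − 73984)] = √[5276 × 2408] = 3564.3524
r = -1672 / 3564.3524 ≈ -0.4691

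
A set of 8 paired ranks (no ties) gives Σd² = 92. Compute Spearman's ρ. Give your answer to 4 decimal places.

ρ = 1 − 6Σd² / [n(n²−1)] = 1 − 6×92 / (8×63)
  = 1 − 552/504 = 1 − 1.09524 ≈ -0.0952

-0.0952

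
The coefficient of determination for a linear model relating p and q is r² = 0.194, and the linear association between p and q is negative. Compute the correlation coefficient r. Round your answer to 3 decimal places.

|r| = √0.194 = 0.440
The association is negative, so r = −0.440.

-0.440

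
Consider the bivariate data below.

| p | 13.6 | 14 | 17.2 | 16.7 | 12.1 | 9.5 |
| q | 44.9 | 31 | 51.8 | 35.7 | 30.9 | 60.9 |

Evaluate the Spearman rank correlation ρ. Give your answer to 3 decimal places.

-0.029

Rank p: 3, 4, 6, 5, 2, 1
Rank q: 4, 2, 5, 3, 1, 6
d = rank(p) − rank(q): -1, 2, 1, 2, 1, -5; Σd² = 36
ρ = 1 − 6Σd² / [n(n²−1)] = 1 − 6×36 / (6×35) = 1 − 216/210 ≈ -0.029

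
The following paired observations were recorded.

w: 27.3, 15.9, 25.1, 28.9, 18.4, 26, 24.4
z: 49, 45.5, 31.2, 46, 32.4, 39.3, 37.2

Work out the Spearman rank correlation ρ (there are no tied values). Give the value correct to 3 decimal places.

Rank w: 6, 1, 4, 7, 2, 5, 3
Rank z: 7, 5, 1, 6, 2, 4, 3
d = rank(w) − rank(z): -1, -4, 3, 1, 0, 1, 0; Σd² = 28
ρ = 1 − 6Σd² / [n(n²−1)] = 1 − 6×28 / (7×48) = 1 − 168/336 ≈ 0.500

0.500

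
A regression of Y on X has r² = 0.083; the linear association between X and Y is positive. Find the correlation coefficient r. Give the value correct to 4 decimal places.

|r| = √0.083 = 0.2881
The association is positive, so r = 0.2881.

0.2881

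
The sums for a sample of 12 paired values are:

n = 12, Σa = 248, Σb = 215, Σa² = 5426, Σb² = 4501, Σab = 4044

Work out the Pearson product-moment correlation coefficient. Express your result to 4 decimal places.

r = (nΣab − ΣaΣb) / √[(nΣa² − (Σa)²)(nΣb² − (Σb)²)]
Numerator: 12×4044 − 248×215 = -4792
Denominator: √[(65112 − 61504)(54012 − 46225)] = √[3608 × 7787] = 5300.5185
r = -4792 / 5300.5185 ≈ -0.9041

-0.9041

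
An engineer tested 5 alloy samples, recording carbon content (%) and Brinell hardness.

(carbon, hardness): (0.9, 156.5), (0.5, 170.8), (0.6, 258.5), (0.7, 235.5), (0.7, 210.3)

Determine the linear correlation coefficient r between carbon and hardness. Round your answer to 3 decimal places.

n = 5, Σx = 3.4, Σy = 1031.6, Σx² = 2.4, Σy² = 220173.48, Σxy = 693.41
nΣxy − ΣxΣy = 3467.05 − 3507.44 = -40.39
nΣx² − (Σx)² = 12 − 11.56 = 0.44; nΣy² − (Σy)² = 1100867.4 − 1064198.56 = 36668.84
r = -40.39 / √(0.44 × 36668.84) = -40.39 / 127.0208 ≈ -0.318

-0.318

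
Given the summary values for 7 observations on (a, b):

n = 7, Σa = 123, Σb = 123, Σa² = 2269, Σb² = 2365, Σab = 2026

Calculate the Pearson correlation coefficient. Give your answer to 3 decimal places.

-0.913

r = (nΣab − ΣaΣb) / √[(nΣa² − (Σa)²)(nΣb² − (Σb)²)]
Numerator: 7×2026 − 123×123 = -947
Denominator: √[(15883 − 15129)(16555 − 15129)] = √[754 × 1426] = 1036.9204
r = -947 / 1036.9204 ≈ -0.913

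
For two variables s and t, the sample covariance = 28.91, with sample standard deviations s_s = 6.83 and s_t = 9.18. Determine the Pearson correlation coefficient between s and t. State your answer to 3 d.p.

0.461

r = Cov(s,t) / (s_s · s_t) = 28.91 / (6.83 × 9.18)
  = 28.91 / 62.6994 ≈ 0.461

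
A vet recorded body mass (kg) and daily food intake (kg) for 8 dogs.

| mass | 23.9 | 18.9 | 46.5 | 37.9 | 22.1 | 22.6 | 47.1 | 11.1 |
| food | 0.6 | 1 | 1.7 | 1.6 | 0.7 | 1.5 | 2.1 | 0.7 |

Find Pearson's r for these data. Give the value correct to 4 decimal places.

0.8438

n = 8, Σx = 230.1, Σy = 9.9, Σx² = 7867.87, Σy² = 14.45, Σxy = 328.98
nΣxy − ΣxΣy = 2631.84 − 2277.99 = 353.85
nΣx² − (Σx)² = 62942.96 − 52946.01 = 9996.95; nΣy² − (Σy)² = 115.6 − 98.01 = 17.59
r = 353.85 / √(9996.95 × 17.59) = 353.85 / 419.3404 ≈ 0.8438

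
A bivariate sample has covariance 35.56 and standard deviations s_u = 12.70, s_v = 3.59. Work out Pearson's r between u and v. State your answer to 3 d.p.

r = Cov(u,v) / (s_u · s_v) = 35.56 / (12.70 × 3.59)
  = 35.56 / 45.5930 ≈ 0.780

0.780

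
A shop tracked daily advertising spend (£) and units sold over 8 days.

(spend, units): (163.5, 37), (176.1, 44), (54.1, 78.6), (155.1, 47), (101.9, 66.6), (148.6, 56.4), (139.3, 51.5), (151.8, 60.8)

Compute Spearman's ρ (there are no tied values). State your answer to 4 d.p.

Rank spend: 7, 8, 1, 6, 2, 4, 3, 5
Rank units: 1, 2, 8, 3, 7, 5, 4, 6
d = rank(spend) − rank(units): 6, 6, -7, 3, -5, -1, -1, -1; Σd² = 158
ρ = 1 − 6Σd² / [n(n²−1)] = 1 − 6×158 / (8×63) = 1 − 948/504 ≈ -0.8810

-0.8810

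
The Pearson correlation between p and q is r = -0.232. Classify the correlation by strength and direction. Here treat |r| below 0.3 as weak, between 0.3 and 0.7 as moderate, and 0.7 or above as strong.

r = -0.232 < 0 so the relationship is negative.
|r| = 0.232, which falls in the weak range.

weak negative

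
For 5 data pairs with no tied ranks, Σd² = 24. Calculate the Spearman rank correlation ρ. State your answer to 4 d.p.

ρ = 1 − 6Σd² / [n(n²−1)] = 1 − 6×24 / (5×24)
  = 1 − 144/120 = 1 − 1.20000 ≈ -0.2000

-0.2000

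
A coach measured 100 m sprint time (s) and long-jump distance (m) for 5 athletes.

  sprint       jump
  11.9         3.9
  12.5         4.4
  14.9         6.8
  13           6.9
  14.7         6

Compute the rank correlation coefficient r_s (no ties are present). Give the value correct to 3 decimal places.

0.700

Rank sprint: 1, 2, 5, 3, 4
Rank jump: 1, 2, 4, 5, 3
d = rank(sprint) − rank(jump): 0, 0, 1, -2, 1; Σd² = 6
ρ = 1 − 6Σd² / [n(n²−1)] = 1 − 6×6 / (5×24) = 1 − 36/120 ≈ 0.700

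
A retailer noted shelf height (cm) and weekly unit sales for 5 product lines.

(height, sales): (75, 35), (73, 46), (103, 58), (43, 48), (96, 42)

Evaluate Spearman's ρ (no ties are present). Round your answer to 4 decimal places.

0.1000

Rank height: 3, 2, 5, 1, 4
Rank sales: 1, 3, 5, 4, 2
d = rank(height) − rank(sales): 2, -1, 0, -3, 2; Σd² = 18
ρ = 1 − 6Σd² / [n(n²−1)] = 1 − 6×18 / (5×24) = 1 − 108/120 ≈ 0.1000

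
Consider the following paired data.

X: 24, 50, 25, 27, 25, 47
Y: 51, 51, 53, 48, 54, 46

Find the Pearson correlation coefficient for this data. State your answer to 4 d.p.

-0.5048

n = 6, ΣX = 198, ΣY = 303, ΣX² = 7264, ΣY² = 15347, ΣXY = 9907
nΣXY − ΣXΣY = 59442 − 59994 = -552
nΣX² − (ΣX)² = 43584 − 39204 = 4380; nΣY² − (ΣY)² = 92082 − 91809 = 273
r = -552 / √(4380 × 273) = -552 / 1093.4990 ≈ -0.5048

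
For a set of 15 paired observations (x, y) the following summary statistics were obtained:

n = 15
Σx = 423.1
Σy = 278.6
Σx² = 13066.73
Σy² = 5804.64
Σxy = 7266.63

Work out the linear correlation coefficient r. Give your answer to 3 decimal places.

r = (nΣxy − ΣxΣy) / √[(nΣx² − (Σx)²)(nΣy² − (Σy)²)]
Numerator: 15×7266.63 − 423.1×278.6 = -8876.21
Denominator: √[(196000.95 − 179013.61)(87069.6 − 77617.96)] = √[16987.34 × 9451.64] = 12671.1571
r = -8876.21 / 12671.1571 ≈ -0.701

-0.701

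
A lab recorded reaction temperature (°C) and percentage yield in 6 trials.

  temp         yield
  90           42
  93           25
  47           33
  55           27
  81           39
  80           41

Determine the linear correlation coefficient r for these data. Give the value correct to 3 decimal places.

0.279

n = 6, Σx = 446, Σy = 207, Σx² = 34944, Σy² = 7409, Σxy = 15580
nΣxy − ΣxΣy = 93480 − 92322 = 1158
nΣx² − (Σx)² = 209664 − 198916 = 10748; nΣy² − (Σy)² = 44454 − 42849 = 1605
r = 1158 / √(10748 × 1605) = 1158 / 4153.3769 ≈ 0.279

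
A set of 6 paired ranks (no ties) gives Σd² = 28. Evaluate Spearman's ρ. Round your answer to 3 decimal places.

ρ = 1 − 6Σd² / [n(n²−1)] = 1 − 6×28 / (6×35)
  = 1 − 168/210 = 1 − 0.8000 ≈ 0.200

0.200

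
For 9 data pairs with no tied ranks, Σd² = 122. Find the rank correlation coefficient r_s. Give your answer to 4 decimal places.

-0.0167

ρ = 1 − 6Σd² / [n(n²−1)] = 1 − 6×122 / (9×80)
  = 1 − 732/720 = 1 − 1.01667 ≈ -0.0167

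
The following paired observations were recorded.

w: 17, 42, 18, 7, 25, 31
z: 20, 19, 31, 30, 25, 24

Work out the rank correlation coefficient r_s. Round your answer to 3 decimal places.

-0.543

Rank w: 2, 6, 3, 1, 4, 5
Rank z: 2, 1, 6, 5, 4, 3
d = rank(w) − rank(z): 0, 5, -3, -4, 0, 2; Σd² = 54
ρ = 1 − 6Σd² / [n(n²−1)] = 1 − 6×54 / (6×35) = 1 − 324/210 ≈ -0.543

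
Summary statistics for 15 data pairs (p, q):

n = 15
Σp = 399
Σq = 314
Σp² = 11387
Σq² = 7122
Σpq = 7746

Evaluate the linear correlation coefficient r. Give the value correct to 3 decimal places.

r = (nΣpq − ΣpΣq) / √[(nΣp² − (Σp)²)(nΣq² − (Σq)²)]
Numerator: 15×7746 − 399×314 = -9096
Denominator: √[(170805 − 159201)(106830 − 98596)] = √[11604 × 8234] = 9774.8318
r = -9096 / 9774.8318 ≈ -0.931

-0.931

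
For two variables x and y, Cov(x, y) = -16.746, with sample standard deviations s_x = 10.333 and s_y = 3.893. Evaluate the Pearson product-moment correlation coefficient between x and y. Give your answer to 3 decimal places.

-0.416

r = Cov(x,y) / (s_x · s_y) = -16.746 / (10.333 × 3.893)
  = -16.746 / 40.2264 ≈ -0.416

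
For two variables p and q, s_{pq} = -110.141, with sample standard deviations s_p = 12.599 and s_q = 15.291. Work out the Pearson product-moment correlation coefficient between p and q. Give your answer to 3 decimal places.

-0.572

r = Cov(p,q) / (s_p · s_q) = -110.141 / (12.599 × 15.291)
  = -110.141 / 192.6513 ≈ -0.572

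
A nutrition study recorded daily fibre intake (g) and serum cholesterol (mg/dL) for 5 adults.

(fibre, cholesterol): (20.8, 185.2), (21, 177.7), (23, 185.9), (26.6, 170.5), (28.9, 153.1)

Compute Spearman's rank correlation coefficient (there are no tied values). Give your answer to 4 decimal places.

-0.7000

Rank fibre: 1, 2, 3, 4, 5
Rank cholesterol: 4, 3, 5, 2, 1
d = rank(fibre) − rank(cholesterol): -3, -1, -2, 2, 4; Σd² = 34
ρ = 1 − 6Σd² / [n(n²−1)] = 1 − 6×34 / (5×24) = 1 − 204/120 ≈ -0.7000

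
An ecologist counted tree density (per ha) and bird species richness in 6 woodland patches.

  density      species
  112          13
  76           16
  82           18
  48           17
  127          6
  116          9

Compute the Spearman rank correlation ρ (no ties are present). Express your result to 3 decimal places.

Rank density: 4, 2, 3, 1, 6, 5
Rank species: 3, 4, 6, 5, 1, 2
d = rank(density) − rank(species): 1, -2, -3, -4, 5, 3; Σd² = 64
ρ = 1 − 6Σd² / [n(n²−1)] = 1 − 6×64 / (6×35) = 1 − 384/210 ≈ -0.829

-0.829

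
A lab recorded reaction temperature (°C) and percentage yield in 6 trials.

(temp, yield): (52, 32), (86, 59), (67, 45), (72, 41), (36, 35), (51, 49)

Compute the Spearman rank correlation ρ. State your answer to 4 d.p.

0.4857

Rank temp: 3, 6, 4, 5, 1, 2
Rank yield: 1, 6, 4, 3, 2, 5
d = rank(temp) − rank(yield): 2, 0, 0, 2, -1, -3; Σd² = 18
ρ = 1 − 6Σd² / [n(n²−1)] = 1 − 6×18 / (6×35) = 1 − 108/210 ≈ 0.4857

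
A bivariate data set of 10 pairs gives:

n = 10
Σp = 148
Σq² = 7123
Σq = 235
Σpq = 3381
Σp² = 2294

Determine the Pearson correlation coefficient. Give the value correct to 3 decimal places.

r = (nΣpq − ΣpΣq) / √[(nΣp² − (Σp)²)(nΣq² − (Σq)²)]
Numerator: 10×3381 − 148×235 = -970
Denominator: √[(22940 − 21904)(71230 − 55225)] = √[1036 × 16005] = 4071.9995
r = -970 / 4071.9995 ≈ -0.238

-0.238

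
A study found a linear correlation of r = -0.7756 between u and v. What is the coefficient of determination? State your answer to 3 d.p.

0.602

r² = (-0.7756)² = 0.602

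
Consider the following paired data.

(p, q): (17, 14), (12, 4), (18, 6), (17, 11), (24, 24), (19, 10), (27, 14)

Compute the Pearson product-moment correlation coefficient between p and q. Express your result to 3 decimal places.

0.701

n = 7, Σp = 134, Σq = 83, Σp² = 2712, Σq² = 1241, Σpq = 1725
nΣpq − ΣpΣq = 12075 − 11122 = 953
nΣp² − (Σp)² = 18984 − 17956 = 1028; nΣq² − (Σq)² = 8687 − 6889 = 1798
r = 953 / √(1028 × 1798) = 953 / 1359.5382 ≈ 0.701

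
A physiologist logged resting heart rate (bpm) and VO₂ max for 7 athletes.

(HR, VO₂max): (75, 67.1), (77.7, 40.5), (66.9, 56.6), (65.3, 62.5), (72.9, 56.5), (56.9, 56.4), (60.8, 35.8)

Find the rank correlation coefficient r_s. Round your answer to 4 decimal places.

0.2500

Rank HR: 6, 7, 4, 3, 5, 1, 2
Rank VO₂max: 7, 2, 5, 6, 4, 3, 1
d = rank(HR) − rank(VO₂max): -1, 5, -1, -3, 1, -2, 1; Σd² = 42
ρ = 1 − 6Σd² / [n(n²−1)] = 1 − 6×42 / (7×48) = 1 − 252/336 ≈ 0.2500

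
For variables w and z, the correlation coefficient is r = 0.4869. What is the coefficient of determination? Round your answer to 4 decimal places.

0.2371

r² = (0.4869)² = 0.2371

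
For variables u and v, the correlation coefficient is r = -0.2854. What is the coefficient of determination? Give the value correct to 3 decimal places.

r² = (-0.2854)² = 0.081

0.081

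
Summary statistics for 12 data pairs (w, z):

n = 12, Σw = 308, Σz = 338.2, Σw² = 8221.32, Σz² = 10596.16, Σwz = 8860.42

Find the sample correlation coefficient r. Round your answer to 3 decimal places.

0.310

r = (nΣwz − ΣwΣz) / √[(nΣw² − (Σw)²)(nΣz² − (Σz)²)]
Numerator: 12×8860.42 − 308×338.2 = 2159.44
Denominator: √[(98655.84 − 94864)(127153.92 − 114379.24)] = √[3791.84 × 12774.68] = 6959.8522
r = 2159.44 / 6959.8522 ≈ 0.310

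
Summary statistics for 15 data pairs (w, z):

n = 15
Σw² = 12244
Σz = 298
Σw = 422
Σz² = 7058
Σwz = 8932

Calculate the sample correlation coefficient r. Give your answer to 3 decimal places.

r = (nΣwz − ΣwΣz) / √[(nΣw² − (Σw)²)(nΣz² − (Σz)²)]
Numerator: 15×8932 − 422×298 = 8224
Denominator: √[(183660 − 178084)(105870 − 88804)] = √[5576 × 17066] = 9754.9995
r = 8224 / 9754.9995 ≈ 0.843

0.843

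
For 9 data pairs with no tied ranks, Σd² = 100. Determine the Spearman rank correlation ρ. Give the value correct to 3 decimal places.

ρ = 1 − 6Σd² / [n(n²−1)] = 1 − 6×100 / (9×80)
  = 1 − 600/720 = 1 − 0.8333 ≈ 0.167

0.167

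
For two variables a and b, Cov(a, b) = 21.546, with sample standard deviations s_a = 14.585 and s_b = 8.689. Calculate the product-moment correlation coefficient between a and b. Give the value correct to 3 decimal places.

r = Cov(a,b) / (s_a · s_b) = 21.546 / (14.585 × 8.689)
  = 21.546 / 126.7291 ≈ 0.170

0.170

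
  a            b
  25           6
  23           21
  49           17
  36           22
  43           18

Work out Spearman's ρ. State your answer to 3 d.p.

-0.200

Rank a: 2, 1, 5, 3, 4
Rank b: 1, 4, 2, 5, 3
d = rank(a) − rank(b): 1, -3, 3, -2, 1; Σd² = 24
ρ = 1 − 6Σd² / [n(n²−1)] = 1 − 6×24 / (5×24) = 1 − 144/120 ≈ -0.200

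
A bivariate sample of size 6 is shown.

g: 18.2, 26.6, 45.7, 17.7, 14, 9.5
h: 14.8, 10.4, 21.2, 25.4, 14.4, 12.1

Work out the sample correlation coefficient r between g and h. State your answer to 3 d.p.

0.332

n = 6, Σg = 131.7, Σh = 98.3, Σg² = 3726.83, Σh² = 1775.57, Σgh = 2280.97
nΣgh − ΣgΣh = 13685.82 − 12946.11 = 739.71
nΣg² − (Σg)² = 22360.98 − 17344.89 = 5016.09; nΣh² − (Σh)² = 10653.42 − 9662.89 = 990.53
r = 739.71 / √(5016.09 × 990.53) = 739.71 / 2229.0329 ≈ 0.332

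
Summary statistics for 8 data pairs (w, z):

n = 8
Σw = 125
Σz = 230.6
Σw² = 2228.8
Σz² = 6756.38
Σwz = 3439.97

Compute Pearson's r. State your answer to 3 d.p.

-0.940

r = (nΣwz − ΣwΣz) / √[(nΣw² − (Σw)²)(nΣz² − (Σz)²)]
Numerator: 8×3439.97 − 125×230.6 = -1305.24
Denominator: √[(17830.4 − 15625)(54051.04 − 53176.36)] = √[2205.4 × 874.68] = 1388.8914
r = -1305.24 / 1388.8914 ≈ -0.940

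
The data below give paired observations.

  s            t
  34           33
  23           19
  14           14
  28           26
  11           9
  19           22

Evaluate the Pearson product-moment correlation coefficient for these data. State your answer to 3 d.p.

0.962

n = 6, Σs = 129, Σt = 123, Σs² = 3147, Σt² = 2887, Σst = 3000
nΣst − ΣsΣt = 18000 − 15867 = 2133
nΣs² − (Σs)² = 18882 − 16641 = 2241; nΣt² − (Σt)² = 17322 − 15129 = 2193
r = 2133 / √(2241 × 2193) = 2133 / 2216.8701 ≈ 0.962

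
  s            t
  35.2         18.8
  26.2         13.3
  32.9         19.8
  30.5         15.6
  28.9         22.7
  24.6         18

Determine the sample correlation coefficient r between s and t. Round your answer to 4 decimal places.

n = 6, Σs = 178.3, Σt = 108.2, Σs² = 5378.51, Σt² = 2005.02, Σst = 3236.27
nΣst − ΣsΣt = 19417.62 − 19292.06 = 125.56
nΣs² − (Σs)² = 32271.06 − 31790.89 = 480.17; nΣt² − (Σt)² = 12030.12 − 11707.24 = 322.88
r = 125.56 / √(480.17 × 322.88) = 125.56 / 393.7477 ≈ 0.3189

0.3189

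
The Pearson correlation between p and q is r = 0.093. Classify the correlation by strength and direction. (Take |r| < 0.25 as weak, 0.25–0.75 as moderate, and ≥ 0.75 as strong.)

weak positive

r = 0.093 > 0 so the relationship is positive.
|r| = 0.093, which falls in the weak range.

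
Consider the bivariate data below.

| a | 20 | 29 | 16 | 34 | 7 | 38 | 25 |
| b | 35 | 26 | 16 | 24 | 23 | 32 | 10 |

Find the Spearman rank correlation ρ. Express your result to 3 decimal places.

Rank a: 3, 5, 2, 6, 1, 7, 4
Rank b: 7, 5, 2, 4, 3, 6, 1
d = rank(a) − rank(b): -4, 0, 0, 2, -2, 1, 3; Σd² = 34
ρ = 1 − 6Σd² / [n(n²−1)] = 1 − 6×34 / (7×48) = 1 − 204/336 ≈ 0.393

0.393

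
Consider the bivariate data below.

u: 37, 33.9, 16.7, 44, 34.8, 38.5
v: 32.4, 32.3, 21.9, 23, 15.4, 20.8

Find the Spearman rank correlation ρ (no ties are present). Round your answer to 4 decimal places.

Rank u: 4, 2, 1, 6, 3, 5
Rank v: 6, 5, 3, 4, 1, 2
d = rank(u) − rank(v): -2, -3, -2, 2, 2, 3; Σd² = 34
ρ = 1 − 6Σd² / [n(n²−1)] = 1 − 6×34 / (6×35) = 1 − 204/210 ≈ 0.0286

0.0286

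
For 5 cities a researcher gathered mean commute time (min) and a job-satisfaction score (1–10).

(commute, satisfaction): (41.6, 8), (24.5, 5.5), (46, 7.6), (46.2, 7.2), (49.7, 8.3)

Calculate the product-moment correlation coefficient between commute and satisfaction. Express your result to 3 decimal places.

0.906

n = 5, Σx = 208, Σy = 36.6, Σx² = 9051.34, Σy² = 272.74, Σxy = 1562.3
nΣxy − ΣxΣy = 7811.5 − 7612.8 = 198.7
nΣx² − (Σx)² = 45256.7 − 43264 = 1992.7; nΣy² − (Σy)² = 1363.7 − 1339.56 = 24.14
r = 198.7 / √(1992.7 × 24.14) = 198.7 / 219.3257 ≈ 0.906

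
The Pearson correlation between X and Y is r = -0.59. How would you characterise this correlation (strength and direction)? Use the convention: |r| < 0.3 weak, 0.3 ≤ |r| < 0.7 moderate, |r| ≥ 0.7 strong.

moderate negative

r = -0.59 < 0 so the relationship is negative.
|r| = 0.59, which falls in the moderate range.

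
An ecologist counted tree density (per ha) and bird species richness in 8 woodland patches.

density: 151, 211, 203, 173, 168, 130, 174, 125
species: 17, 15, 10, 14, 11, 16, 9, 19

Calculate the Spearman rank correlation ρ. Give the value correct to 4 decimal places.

-0.6905

Rank density: 3, 8, 7, 5, 4, 2, 6, 1
Rank species: 7, 5, 2, 4, 3, 6, 1, 8
d = rank(density) − rank(species): -4, 3, 5, 1, 1, -4, 5, -7; Σd² = 142
ρ = 1 − 6Σd² / [n(n²−1)] = 1 − 6×142 / (8×63) = 1 − 852/504 ≈ -0.6905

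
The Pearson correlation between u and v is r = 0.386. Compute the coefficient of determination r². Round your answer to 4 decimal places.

r² = (0.386)² = 0.1490

0.1490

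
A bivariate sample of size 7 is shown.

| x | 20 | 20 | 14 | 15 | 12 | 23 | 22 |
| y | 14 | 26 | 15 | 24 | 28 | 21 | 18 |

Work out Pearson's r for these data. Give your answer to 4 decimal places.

-0.3083

n = 7, Σx = 126, Σy = 146, Σx² = 2378, Σy² = 3222, Σxy = 2585
nΣxy − ΣxΣy = 18095 − 18396 = -301
nΣx² − (Σx)² = 16646 − 15876 = 770; nΣy² − (Σy)² = 22554 − 21316 = 1238
r = -301 / √(770 × 1238) = -301 / 976.3503 ≈ -0.3083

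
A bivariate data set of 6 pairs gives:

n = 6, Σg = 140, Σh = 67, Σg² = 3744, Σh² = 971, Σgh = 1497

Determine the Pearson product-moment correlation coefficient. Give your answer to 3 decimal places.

r = (nΣgh − ΣgΣh) / √[(nΣg² − (Σg)²)(nΣh² − (Σh)²)]
Numerator: 6×1497 − 140×67 = -398
Denominator: √[(22464 − 19600)(5826 − 4489)] = √[2864 × 1337] = 1956.8260
r = -398 / 1956.8260 ≈ -0.203

-0.203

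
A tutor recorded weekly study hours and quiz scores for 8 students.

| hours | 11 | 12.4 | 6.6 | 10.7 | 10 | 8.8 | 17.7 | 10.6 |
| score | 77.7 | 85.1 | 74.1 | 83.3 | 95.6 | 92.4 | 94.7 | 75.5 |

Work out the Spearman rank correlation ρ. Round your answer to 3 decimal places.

Rank hours: 6, 7, 1, 5, 3, 2, 8, 4
Rank score: 3, 5, 1, 4, 8, 6, 7, 2
d = rank(hours) − rank(score): 3, 2, 0, 1, -5, -4, 1, 2; Σd² = 60
ρ = 1 − 6Σd² / [n(n²−1)] = 1 − 6×60 / (8×63) = 1 − 360/504 ≈ 0.286

0.286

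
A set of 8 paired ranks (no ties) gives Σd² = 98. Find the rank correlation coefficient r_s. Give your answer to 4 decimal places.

-0.1667

ρ = 1 − 6Σd² / [n(n²−1)] = 1 − 6×98 / (8×63)
  = 1 − 588/504 = 1 − 1.16667 ≈ -0.1667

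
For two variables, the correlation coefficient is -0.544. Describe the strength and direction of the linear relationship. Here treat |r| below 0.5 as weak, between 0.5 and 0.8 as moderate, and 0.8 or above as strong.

r = -0.544 < 0 so the relationship is negative.
|r| = 0.544, which falls in the moderate range.

moderate negative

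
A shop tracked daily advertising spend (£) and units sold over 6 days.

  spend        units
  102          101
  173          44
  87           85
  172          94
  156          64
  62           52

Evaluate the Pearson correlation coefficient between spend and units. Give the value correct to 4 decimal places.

n = 6, Σx = 752, Σy = 440, Σx² = 105666, Σy² = 34998, Σxy = 54685
nΣxy − ΣxΣy = 328110 − 330880 = -2770
nΣx² − (Σx)² = 633996 − 565504 = 68492; nΣy² − (Σy)² = 209988 − 193600 = 16388
r = -2770 / √(68492 × 16388) = -2770 / 33502.9386 ≈ -0.0827

-0.0827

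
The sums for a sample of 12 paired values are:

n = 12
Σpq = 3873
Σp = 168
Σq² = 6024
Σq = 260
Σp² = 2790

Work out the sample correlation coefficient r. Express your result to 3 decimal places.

r = (nΣpq − ΣpΣq) / √[(nΣp² − (Σp)²)(nΣq² − (Σq)²)]
Numerator: 12×3873 − 168×260 = 2796
Denominator: √[(33480 − 28224)(72288 − 67600)] = √[5256 × 4688] = 4963.8824
r = 2796 / 4963.8824 ≈ 0.563

0.563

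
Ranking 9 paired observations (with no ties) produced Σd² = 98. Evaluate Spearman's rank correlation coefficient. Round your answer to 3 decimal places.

ρ = 1 − 6Σd² / [n(n²−1)] = 1 − 6×98 / (9×80)
  = 1 − 588/720 = 1 − 0.8167 ≈ 0.183

0.183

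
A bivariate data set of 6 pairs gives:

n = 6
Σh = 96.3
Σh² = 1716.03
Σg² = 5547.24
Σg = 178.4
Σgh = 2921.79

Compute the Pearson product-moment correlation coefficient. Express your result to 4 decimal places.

0.2874

r = (nΣgh − ΣgΣh) / √[(nΣg² − (Σg)²)(nΣh² − (Σh)²)]
Numerator: 6×2921.79 − 178.4×96.3 = 350.82
Denominator: √[(33283.44 − 31826.56)(10296.18 − 9273.69)] = √[1456.88 × 1022.49] = 1220.5102
r = 350.82 / 1220.5102 ≈ 0.2874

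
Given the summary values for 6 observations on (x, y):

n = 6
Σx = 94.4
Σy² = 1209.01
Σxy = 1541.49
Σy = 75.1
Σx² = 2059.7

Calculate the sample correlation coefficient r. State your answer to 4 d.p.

r = (nΣxy − ΣxΣy) / √[(nΣx² − (Σx)²)(nΣy² − (Σy)²)]
Numerator: 6×1541.49 − 94.4×75.1 = 2159.5
Denominator: √[(12358.2 − 8911.36)(7254.06 − 5640.01)] = √[3446.84 × 1614.05] = 2358.6802
r = 2159.5 / 2358.6802 ≈ 0.9156

0.9156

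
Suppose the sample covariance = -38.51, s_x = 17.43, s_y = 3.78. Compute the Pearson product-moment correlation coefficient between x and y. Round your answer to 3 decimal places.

r = Cov(x,y) / (s_x · s_y) = -38.51 / (17.43 × 3.78)
  = -38.51 / 65.8854 ≈ -0.584

-0.584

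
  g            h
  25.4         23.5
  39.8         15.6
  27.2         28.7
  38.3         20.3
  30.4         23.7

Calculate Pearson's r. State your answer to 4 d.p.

-0.8418

n = 5, Σg = 161.1, Σh = 111.8, Σg² = 5360.09, Σh² = 2593.08, Σgh = 3496.39
nΣgh − ΣgΣh = 17481.95 − 18010.98 = -529.03
nΣg² − (Σg)² = 26800.45 − 25953.21 = 847.24; nΣh² − (Σh)² = 12965.4 − 12499.24 = 466.16
r = -529.03 / √(847.24 × 466.16) = -529.03 / 628.4500 ≈ -0.8418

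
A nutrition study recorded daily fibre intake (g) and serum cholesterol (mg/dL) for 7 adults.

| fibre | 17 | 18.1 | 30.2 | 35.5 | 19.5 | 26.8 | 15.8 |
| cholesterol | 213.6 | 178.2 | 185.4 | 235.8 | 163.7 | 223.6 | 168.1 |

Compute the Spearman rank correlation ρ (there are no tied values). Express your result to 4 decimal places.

Rank fibre: 2, 3, 6, 7, 4, 5, 1
Rank cholesterol: 5, 3, 4, 7, 1, 6, 2
d = rank(fibre) − rank(cholesterol): -3, 0, 2, 0, 3, -1, -1; Σd² = 24
ρ = 1 − 6Σd² / [n(n²−1)] = 1 − 6×24 / (7×48) = 1 − 144/336 ≈ 0.5714

0.5714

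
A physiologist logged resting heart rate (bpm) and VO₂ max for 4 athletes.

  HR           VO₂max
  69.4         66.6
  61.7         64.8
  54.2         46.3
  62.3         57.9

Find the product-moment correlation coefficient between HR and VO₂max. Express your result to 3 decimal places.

0.894

n = 4, Σx = 247.6, Σy = 235.6, Σx² = 15442.18, Σy² = 14130.7, Σxy = 14736.83
nΣxy − ΣxΣy = 58947.32 − 58334.56 = 612.76
nΣx² − (Σx)² = 61768.72 − 61305.76 = 462.96; nΣy² − (Σy)² = 56522.8 − 55507.36 = 1015.44
r = 612.76 / √(462.96 × 1015.44) = 612.76 / 685.6443 ≈ 0.894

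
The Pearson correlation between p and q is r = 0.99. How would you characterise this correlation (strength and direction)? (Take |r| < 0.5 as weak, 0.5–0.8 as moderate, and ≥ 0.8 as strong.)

r = 0.99 > 0 so the relationship is positive.
|r| = 0.99, which falls in the strong range.

strong positive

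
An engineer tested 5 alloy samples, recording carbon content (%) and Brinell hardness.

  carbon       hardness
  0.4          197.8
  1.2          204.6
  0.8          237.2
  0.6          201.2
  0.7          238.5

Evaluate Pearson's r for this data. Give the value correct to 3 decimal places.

0.141

n = 5, Σx = 3.7, Σy = 1079.3, Σx² = 3.09, Σy² = 234613.53, Σxy = 802.07
nΣxy − ΣxΣy = 4010.35 − 3993.41 = 16.94
nΣx² − (Σx)² = 15.45 − 13.69 = 1.76; nΣy² − (Σy)² = 1173067.65 − 1164888.49 = 8179.16
r = 16.94 / √(1.76 × 8179.16) = 16.94 / 119.9805 ≈ 0.141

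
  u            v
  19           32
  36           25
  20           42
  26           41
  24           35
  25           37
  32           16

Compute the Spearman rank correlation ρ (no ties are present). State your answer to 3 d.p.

Rank u: 1, 7, 2, 5, 3, 4, 6
Rank v: 3, 2, 7, 6, 4, 5, 1
d = rank(u) − rank(v): -2, 5, -5, -1, -1, -1, 5; Σd² = 82
ρ = 1 − 6Σd² / [n(n²−1)] = 1 − 6×82 / (7×48) = 1 − 492/336 ≈ -0.464

-0.464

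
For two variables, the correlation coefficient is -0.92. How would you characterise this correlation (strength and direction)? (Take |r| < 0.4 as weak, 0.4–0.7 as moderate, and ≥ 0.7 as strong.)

strong negative

r = -0.92 < 0 so the relationship is negative.
|r| = 0.92, which falls in the strong range.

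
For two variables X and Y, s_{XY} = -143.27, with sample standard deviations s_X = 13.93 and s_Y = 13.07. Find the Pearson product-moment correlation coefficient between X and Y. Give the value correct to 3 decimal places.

r = Cov(X,Y) / (s_X · s_Y) = -143.27 / (13.93 × 13.07)
  = -143.27 / 182.0651 ≈ -0.787

-0.787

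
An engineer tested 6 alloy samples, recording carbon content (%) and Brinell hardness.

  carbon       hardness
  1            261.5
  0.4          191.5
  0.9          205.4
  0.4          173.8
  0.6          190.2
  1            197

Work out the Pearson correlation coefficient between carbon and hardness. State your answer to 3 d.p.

0.684

n = 6, Σx = 4.3, Σy = 1219.4, Σx² = 3.49, Σy² = 252435.14, Σxy = 903.6
nΣxy − ΣxΣy = 5421.6 − 5243.42 = 178.18
nΣx² − (Σx)² = 20.94 − 18.49 = 2.45; nΣy² − (Σy)² = 1514610.84 − 1486936.36 = 27674.48
r = 178.18 / √(2.45 × 27674.48) = 178.18 / 260.3891 ≈ 0.684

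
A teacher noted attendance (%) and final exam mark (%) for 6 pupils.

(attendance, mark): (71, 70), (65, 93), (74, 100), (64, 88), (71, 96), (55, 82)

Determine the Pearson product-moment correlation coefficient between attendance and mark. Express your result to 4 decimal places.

n = 6, Σx = 400, Σy = 529, Σx² = 26904, Σy² = 47233, Σxy = 35373
nΣxy − ΣxΣy = 212238 − 211600 = 638
nΣx² − (Σx)² = 161424 − 160000 = 1424; nΣy² − (Σy)² = 283398 − 279841 = 3557
r = 638 / √(1424 × 3557) = 638 / 2250.5928 ≈ 0.2835

0.2835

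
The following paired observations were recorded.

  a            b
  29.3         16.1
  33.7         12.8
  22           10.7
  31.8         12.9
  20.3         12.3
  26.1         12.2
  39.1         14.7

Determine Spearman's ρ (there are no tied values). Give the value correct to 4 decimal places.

0.6429

Rank a: 4, 6, 2, 5, 1, 3, 7
Rank b: 7, 4, 1, 5, 3, 2, 6
d = rank(a) − rank(b): -3, 2, 1, 0, -2, 1, 1; Σd² = 20
ρ = 1 − 6Σd² / [n(n²−1)] = 1 − 6×20 / (7×48) = 1 − 120/336 ≈ 0.6429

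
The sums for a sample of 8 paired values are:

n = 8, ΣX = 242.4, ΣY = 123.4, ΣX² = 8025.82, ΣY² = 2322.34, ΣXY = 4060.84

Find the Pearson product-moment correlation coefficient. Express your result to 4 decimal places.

0.6025

r = (nΣXY − ΣXΣY) / √[(nΣX² − (ΣX)²)(nΣY² − (ΣY)²)]
Numerator: 8×4060.84 − 242.4×123.4 = 2574.56
Denominator: √[(64206.56 − 58757.76)(18578.72 − 15227.56)] = √[5448.8 × 3351.16] = 4273.1488
r = 2574.56 / 4273.1488 ≈ 0.6025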